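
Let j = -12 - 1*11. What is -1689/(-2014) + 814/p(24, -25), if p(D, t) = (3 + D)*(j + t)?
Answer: 137387/652536 ≈ 0.21054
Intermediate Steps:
j = -23 (j = -12 - 11 = -23)
p(D, t) = (-23 + t)*(3 + D) (p(D, t) = (3 + D)*(-23 + t) = (-23 + t)*(3 + D))
-1689/(-2014) + 814/p(24, -25) = -1689/(-2014) + 814/(-69 - 23*24 + 3*(-25) + 24*(-25)) = -1689*(-1/2014) + 814/(-69 - 552 - 75 - 600) = 1689/2014 + 814/(-1296) = 1689/2014 + 814*(-1/1296) = 1689/2014 - 407/648 = 137387/652536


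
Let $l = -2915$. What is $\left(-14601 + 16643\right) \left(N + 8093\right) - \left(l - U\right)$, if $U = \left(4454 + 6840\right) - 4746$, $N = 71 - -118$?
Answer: $16921307$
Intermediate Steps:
$N = 189$ ($N = 71 + 118 = 189$)
$U = 6548$ ($U = 11294 - 4746 = 6548$)
$\left(-14601 + 16643\right) \left(N + 8093\right) - \left(l - U\right) = \left(-14601 + 16643\right) \left(189 + 8093\right) - \left(-2915 - 6548\right) = 2042 \cdot 8282 - \left(-2915 - 6548\right) = 16911844 - -9463 = 16911844 + 9463 = 16921307$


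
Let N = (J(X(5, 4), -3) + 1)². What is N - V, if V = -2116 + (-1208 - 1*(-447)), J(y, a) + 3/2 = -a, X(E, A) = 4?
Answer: 11533/4 ≈ 2883.3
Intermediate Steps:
J(y, a) = -3/2 - a
V = -2877 (V = -2116 + (-1208 + 447) = -2116 - 761 = -2877)
N = 25/4 (N = ((-3/2 - 1*(-3)) + 1)² = ((-3/2 + 3) + 1)² = (3/2 + 1)² = (5/2)² = 25/4 ≈ 6.2500)
N - V = 25/4 - 1*(-2877) = 25/4 + 2877 = 11533/4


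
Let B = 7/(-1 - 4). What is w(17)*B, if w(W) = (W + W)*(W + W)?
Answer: -8092/5 ≈ -1618.4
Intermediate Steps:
w(W) = 4*W² (w(W) = (2*W)*(2*W) = 4*W²)
B = -7/5 (B = 7/(-5) = -⅕*7 = -7/5 ≈ -1.4000)
w(17)*B = (4*17²)*(-7/5) = (4*289)*(-7/5) = 1156*(-7/5) = -8092/5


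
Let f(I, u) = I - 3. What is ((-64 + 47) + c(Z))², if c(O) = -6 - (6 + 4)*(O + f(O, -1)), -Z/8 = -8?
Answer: 1620529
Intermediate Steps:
Z = 64 (Z = -8*(-8) = 64)
f(I, u) = -3 + I
c(O) = 24 - 20*O (c(O) = -6 - (6 + 4)*(O + (-3 + O)) = -6 - 10*(-3 + 2*O) = -6 - (-30 + 20*O) = -6 + (30 - 20*O) = 24 - 20*O)
((-64 + 47) + c(Z))² = ((-64 + 47) + (24 - 20*64))² = (-17 + (24 - 1280))² = (-17 - 1256)² = (-1273)² = 1620529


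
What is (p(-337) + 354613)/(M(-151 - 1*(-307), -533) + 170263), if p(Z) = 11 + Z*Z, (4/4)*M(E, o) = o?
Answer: 42563/15430 ≈ 2.7585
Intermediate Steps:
M(E, o) = o
p(Z) = 11 + Z²
(p(-337) + 354613)/(M(-151 - 1*(-307), -533) + 170263) = ((11 + (-337)²) + 354613)/(-533 + 170263) = ((11 + 113569) + 354613)/169730 = (113580 + 354613)*(1/169730) = 468193*(1/169730) = 42563/15430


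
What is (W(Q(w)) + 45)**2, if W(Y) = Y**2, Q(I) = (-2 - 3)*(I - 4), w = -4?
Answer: 2706025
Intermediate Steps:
Q(I) = 20 - 5*I (Q(I) = -5*(-4 + I) = 20 - 5*I)
(W(Q(w)) + 45)**2 = ((20 - 5*(-4))**2 + 45)**2 = ((20 + 20)**2 + 45)**2 = (40**2 + 45)**2 = (1600 + 45)**2 = 1645**2 = 2706025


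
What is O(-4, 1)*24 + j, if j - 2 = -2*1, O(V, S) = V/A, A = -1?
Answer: 96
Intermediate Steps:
O(V, S) = -V (O(V, S) = V/(-1) = V*(-1) = -V)
j = 0 (j = 2 - 2*1 = 2 - 2 = 0)
O(-4, 1)*24 + j = -1*(-4)*24 + 0 = 4*24 + 0 = 96 + 0 = 96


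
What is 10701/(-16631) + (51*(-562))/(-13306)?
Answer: 167145108/110646043 ≈ 1.5106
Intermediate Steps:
10701/(-16631) + (51*(-562))/(-13306) = 10701*(-1/16631) - 28662*(-1/13306) = -10701/16631 + 14331/6653 = 167145108/110646043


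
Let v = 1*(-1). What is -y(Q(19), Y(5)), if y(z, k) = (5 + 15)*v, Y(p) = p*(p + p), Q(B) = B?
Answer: 20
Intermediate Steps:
v = -1
Y(p) = 2*p² (Y(p) = p*(2*p) = 2*p²)
y(z, k) = -20 (y(z, k) = (5 + 15)*(-1) = 20*(-1) = -20)
-y(Q(19), Y(5)) = -1*(-20) = 20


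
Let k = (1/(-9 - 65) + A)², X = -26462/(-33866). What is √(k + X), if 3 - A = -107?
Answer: √18994941695933917/1253042 ≈ 109.99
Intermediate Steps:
X = 13231/16933 (X = -26462*(-1/33866) = 13231/16933 ≈ 0.78137)
A = 110 (A = 3 - 1*(-107) = 3 + 107 = 110)
k = 66243321/5476 (k = (1/(-9 - 65) + 110)² = (1/(-74) + 110)² = (-1/74 + 110)² = (8139/74)² = 66243321/5476 ≈ 12097.)
√(k + X) = √(66243321/5476 + 13231/16933) = √(1121770607449/92725108) = √18994941695933917/1253042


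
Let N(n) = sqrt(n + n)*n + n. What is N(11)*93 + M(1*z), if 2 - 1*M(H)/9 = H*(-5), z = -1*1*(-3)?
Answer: 1176 + 1023*sqrt(22) ≈ 5974.3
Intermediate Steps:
z = 3 (z = -1*(-3) = 3)
M(H) = 18 + 45*H (M(H) = 18 - 9*H*(-5) = 18 - (-45)*H = 18 + 45*H)
N(n) = n + sqrt(2)*n**(3/2) (N(n) = sqrt(2*n)*n + n = (sqrt(2)*sqrt(n))*n + n = sqrt(2)*n**(3/2) + n = n + sqrt(2)*n**(3/2))
N(11)*93 + M(1*z) = (11 + sqrt(2)*11**(3/2))*93 + (18 + 45*(1*3)) = (11 + sqrt(2)*(11*sqrt(11)))*93 + (18 + 45*3) = (11 + 11*sqrt(22))*93 + (18 + 135) = (1023 + 1023*sqrt(22)) + 153 = 1176 + 1023*sqrt(22)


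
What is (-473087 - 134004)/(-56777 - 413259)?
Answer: 607091/470036 ≈ 1.2916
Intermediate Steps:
(-473087 - 134004)/(-56777 - 413259) = -607091/(-470036) = -607091*(-1/470036) = 607091/470036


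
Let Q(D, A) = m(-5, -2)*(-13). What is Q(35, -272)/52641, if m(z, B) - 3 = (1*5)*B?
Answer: 91/52641 ≈ 0.0017287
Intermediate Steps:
m(z, B) = 3 + 5*B (m(z, B) = 3 + (1*5)*B = 3 + 5*B)
Q(D, A) = 91 (Q(D, A) = (3 + 5*(-2))*(-13) = (3 - 10)*(-13) = -7*(-13) = 91)
Q(35, -272)/52641 = 91/52641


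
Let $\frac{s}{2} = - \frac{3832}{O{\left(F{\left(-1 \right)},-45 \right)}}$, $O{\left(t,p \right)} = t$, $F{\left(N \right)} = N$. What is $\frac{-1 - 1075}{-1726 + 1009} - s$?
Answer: $- \frac{5494012}{717} \approx -7662.5$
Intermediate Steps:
$s = 7664$ ($s = 2 \left(- \frac{3832}{-1}\right) = 2 \left(\left(-3832\right) \left(-1\right)\right) = 2 \cdot 3832 = 7664$)
$\frac{-1 - 1075}{-1726 + 1009} - s = \frac{-1 - 1075}{-1726 + 1009} - 7664 = - \frac{1076}{-717} - 7664 = \left(-1076\right) \left(- \frac{1}{717}\right) - 7664 = \frac{1076}{717} - 7664 = - \frac{5494012}{717}$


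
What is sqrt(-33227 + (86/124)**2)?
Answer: I*sqrt(127722739)/62 ≈ 182.28*I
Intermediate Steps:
sqrt(-33227 + (86/124)**2) = sqrt(-33227 + (86*(1/124))**2) = sqrt(-33227 + (43/62)**2) = sqrt(-33227 + 1849/3844) = sqrt(-127722739/3844) = I*sqrt(127722739)/62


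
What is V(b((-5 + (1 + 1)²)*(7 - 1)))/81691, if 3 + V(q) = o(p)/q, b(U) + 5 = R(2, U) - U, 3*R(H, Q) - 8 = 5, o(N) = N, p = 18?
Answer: 3/653528 ≈ 4.5905e-6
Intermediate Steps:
R(H, Q) = 13/3 (R(H, Q) = 8/3 + (⅓)*5 = 8/3 + 5/3 = 13/3)
b(U) = -⅔ - U (b(U) = -5 + (13/3 - U) = -⅔ - U)
V(q) = -3 + 18/q
V(b((-5 + (1 + 1)²)*(7 - 1)))/81691 = (-3 + 18/(-⅔ - (-5 + (1 + 1)²)*(7 - 1)))/81691 = (-3 + 18/(-⅔ - (-5 + 2²)*6))*(1/81691) = (-3 + 18/(-⅔ - (-5 + 4)*6))*(1/81691) = (-3 + 18/(-⅔ - (-1)*6))*(1/81691) = (-3 + 18/(-⅔ - 1*(-6)))*(1/81691) = (-3 + 18/(-⅔ + 6))*(1/81691) = (-3 + 18/(16/3))*(1/81691) = (-3 + 18*(3/16))*(1/81691) = (-3 + 27/8)*(1/81691) = (3/8)*(1/81691) = 3/653528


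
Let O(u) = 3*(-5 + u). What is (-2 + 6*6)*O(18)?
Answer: 1326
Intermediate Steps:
O(u) = -15 + 3*u
(-2 + 6*6)*O(18) = (-2 + 6*6)*(-15 + 3*18) = (-2 + 36)*(-15 + 54) = 34*39 = 1326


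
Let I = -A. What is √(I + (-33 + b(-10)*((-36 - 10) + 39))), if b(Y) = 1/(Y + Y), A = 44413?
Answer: I*√4444565/10 ≈ 210.82*I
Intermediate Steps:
b(Y) = 1/(2*Y)
I = -44413 (I = -1*44413 = -44413)
√(I + (-33 + b(-10)*((-36 - 10) + 39))) = √(-44413 + (-33 + ((½)/(-10))*((-36 - 10) + 39))) = √(-44413 + (-33 + ((½)*(-⅒))*(-46 + 39))) = √(-44413 + (-33 - 1/20*(-7))) = √(-44413 + (-33 + 7/20)) = √(-44413 - 653/20) = √(-888913/20) = I*√4444565/10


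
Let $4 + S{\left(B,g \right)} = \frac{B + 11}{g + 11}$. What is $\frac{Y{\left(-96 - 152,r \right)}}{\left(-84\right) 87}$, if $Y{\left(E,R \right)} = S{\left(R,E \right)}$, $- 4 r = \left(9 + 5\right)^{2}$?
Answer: $\frac{65}{123714} \approx 0.00052541$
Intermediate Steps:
$r = -49$ ($r = - \frac{\left(9 + 5\right)^{2}}{4} = - \frac{14^{2}}{4} = \left(- \frac{1}{4}\right) 196 = -49$)
$S{\left(B,g \right)} = -4 + \frac{11 + B}{11 + g}$ ($S{\left(B,g \right)} = -4 + \frac{B + 11}{g + 11} = -4 + \frac{11 + B}{11 + g}$)
$Y{\left(E,R \right)} = \frac{-33 + R - 4 E}{11 + E}$
$\frac{Y{\left(-96 - 152,r \right)}}{\left(-84\right) 87} = \frac{\frac{1}{11 - 248} \left(-33 - 49 - 4 \left(-96 - 152\right)\right)}{\left(-84\right) 87} = \frac{\frac{1}{11 - 248} \left(-33 - 49 - 4 \left(-96 - 152\right)\right)}{-7308} = \frac{-33 - 49 - -992}{11 - 248} \left(- \frac{1}{7308}\right) = \frac{-33 - 49 + 992}{-237} \left(- \frac{1}{7308}\right) = \left(- \frac{1}{237}\right) 910 \left(- \frac{1}{7308}\right) = \left(- \frac{910}{237}\right) \left(- \frac{1}{7308}\right) = \frac{65}{123714}$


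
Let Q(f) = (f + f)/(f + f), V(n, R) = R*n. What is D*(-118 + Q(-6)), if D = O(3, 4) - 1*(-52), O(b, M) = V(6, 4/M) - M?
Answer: -6318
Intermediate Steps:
Q(f) = 1 (Q(f) = (2*f)/((2*f)) = (2*f)*(1/(2*f)) = 1)
O(b, M) = -M + 24/M (O(b, M) = (4/M)*6 - M = 24/M - M = -M + 24/M)
D = 54 (D = (-1*4 + 24/4) - 1*(-52) = (-4 + 24*(¼)) + 52 = (-4 + 6) + 52 = 2 + 52 = 54)
D*(-118 + Q(-6)) = 54*(-118 + 1) = 54*(-117) = -6318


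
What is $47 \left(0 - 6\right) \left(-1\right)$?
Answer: $282$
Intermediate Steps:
$47 \left(0 - 6\right) \left(-1\right) = 47 \left(-6\right) \left(-1\right) = \left(-282\right) \left(-1\right) = 282$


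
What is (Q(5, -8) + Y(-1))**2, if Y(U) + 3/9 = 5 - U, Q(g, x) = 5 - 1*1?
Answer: 841/9 ≈ 93.444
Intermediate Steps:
Q(g, x) = 4 (Q(g, x) = 5 - 1 = 4)
Y(U) = 14/3 - U (Y(U) = -1/3 + (5 - U) = 14/3 - U)
(Q(5, -8) + Y(-1))**2 = (4 + (14/3 - 1*(-1)))**2 = (4 + (14/3 + 1))**2 = (4 + 17/3)**2 = (29/3)**2 = 841/9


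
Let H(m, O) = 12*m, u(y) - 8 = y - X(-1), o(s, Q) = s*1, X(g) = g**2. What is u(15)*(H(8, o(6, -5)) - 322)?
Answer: -4972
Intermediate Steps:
o(s, Q) = s
u(y) = 7 + y (u(y) = 8 + (y - 1*(-1)**2) = 8 + (y - 1*1) = 8 + (y - 1) = 8 + (-1 + y) = 7 + y)
u(15)*(H(8, o(6, -5)) - 322) = (7 + 15)*(12*8 - 322) = 22*(96 - 322) = 22*(-226) = -4972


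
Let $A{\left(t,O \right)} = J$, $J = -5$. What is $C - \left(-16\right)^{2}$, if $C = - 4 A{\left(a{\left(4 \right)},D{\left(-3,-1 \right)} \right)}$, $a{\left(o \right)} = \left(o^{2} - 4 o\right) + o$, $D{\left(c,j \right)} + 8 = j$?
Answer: $-236$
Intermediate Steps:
$D{\left(c,j \right)} = -8 + j$
$a{\left(o \right)} = o^{2} - 3 o$
$A{\left(t,O \right)} = -5$
$C = 20$ ($C = \left(-4\right) \left(-5\right) = 20$)
$C - \left(-16\right)^{2} = 20 - \left(-16\right)^{2} = 20 - 256 = -236$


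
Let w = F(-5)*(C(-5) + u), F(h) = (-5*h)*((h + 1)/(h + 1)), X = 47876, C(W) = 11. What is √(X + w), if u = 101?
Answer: 2*√12669 ≈ 225.11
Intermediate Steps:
F(h) = -5*h (F(h) = (-5*h)*((1 + h)/(1 + h)) = -5*h*1 = -5*h)
w = 2800 (w = (-5*(-5))*(11 + 101) = 25*112 = 2800)
√(X + w) = √(47876 + 2800) = √50676 = 2*√12669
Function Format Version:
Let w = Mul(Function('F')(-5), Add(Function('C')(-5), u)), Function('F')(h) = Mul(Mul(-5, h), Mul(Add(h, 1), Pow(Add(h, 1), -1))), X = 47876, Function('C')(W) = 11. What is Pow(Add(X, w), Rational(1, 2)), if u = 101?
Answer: Mul(2, Pow(12669, Rational(1, 2))) ≈ 225.11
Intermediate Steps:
Function('F')(h) = Mul(-5, h) (Function('F')(h) = Mul(Mul(-5, h), Mul(Add(1, h), Pow(Add(1, h), -1))) = Mul(Mul(-5, h), 1) = Mul(-5, h))
w = 2800 (w = Mul(Mul(-5, -5), Add(11, 101)) = Mul(25, 112) = 2800)
Pow(Add(X, w), Rational(1, 2)) = Pow(Add(47876, 2800), Rational(1, 2)) = Pow(50676, Rational(1, 2)) = Mul(2, Pow(12669, Rational(1, 2)))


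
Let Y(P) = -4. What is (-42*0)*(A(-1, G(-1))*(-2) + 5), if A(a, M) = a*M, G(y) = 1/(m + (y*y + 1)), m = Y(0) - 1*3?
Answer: 0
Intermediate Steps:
m = -7 (m = -4 - 1*3 = -4 - 3 = -7)
G(y) = 1/(-6 + y**2) (G(y) = 1/(-7 + (y*y + 1)) = 1/(-7 + (y**2 + 1)) = 1/(-7 + (1 + y**2)) = 1/(-6 + y**2))
A(a, M) = M*a
(-42*0)*(A(-1, G(-1))*(-2) + 5) = (-42*0)*((-1/(-6 + (-1)**2))*(-2) + 5) = 0*((-1/(-6 + 1))*(-2) + 5) = 0*((-1/(-5))*(-2) + 5) = 0*(-1/5*(-1)*(-2) + 5) = 0*((1/5)*(-2) + 5) = 0*(-2/5 + 5) = 0*(23/5) = 0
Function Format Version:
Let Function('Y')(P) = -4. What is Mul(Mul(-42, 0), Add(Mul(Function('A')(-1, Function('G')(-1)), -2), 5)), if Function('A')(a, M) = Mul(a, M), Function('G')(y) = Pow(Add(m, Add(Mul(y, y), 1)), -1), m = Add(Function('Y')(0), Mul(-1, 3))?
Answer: 0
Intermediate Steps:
m = -7 (m = Add(-4, Mul(-1, 3)) = Add(-4, -3) = -7)
Function('G')(y) = Pow(Add(-6, Pow(y, 2)), -1) (Function('G')(y) = Pow(Add(-7, Add(Mul(y, y), 1)), -1) = Pow(Add(-7, Add(Pow(y, 2), 1)), -1) = Pow(Add(-7, Add(1, Pow(y, 2))), -1) = Pow(Add(-6, Pow(y, 2)), -1))
Function('A')(a, M) = Mul(M, a)
Mul(Mul(-42, 0), Add(Mul(Function('A')(-1, Function('G')(-1)), -2), 5)) = Mul(Mul(-42, 0), Add(Mul(Mul(Pow(Add(-6, Pow(-1, 2)), -1), -1), -2), 5)) = Mul(0, Add(Mul(Mul(Pow(Add(-6, 1), -1), -1), -2), 5)) = Mul(0, Add(Mul(Mul(Pow(-5, -1), -1), -2), 5)) = Mul(0, Add(Mul(Mul(Rational(-1, 5), -1), -2), 5)) = Mul(0, Add(Mul(Rational(1, 5), -2), 5)) = Mul(0, Add(Rational(-2, 5), 5)) = Mul(0, Rational(23, 5)) = 0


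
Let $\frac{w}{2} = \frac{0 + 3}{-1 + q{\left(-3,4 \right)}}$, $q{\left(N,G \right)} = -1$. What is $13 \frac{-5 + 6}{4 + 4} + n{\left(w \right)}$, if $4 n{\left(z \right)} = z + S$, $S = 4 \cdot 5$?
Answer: $\frac{47}{8} \approx 5.875$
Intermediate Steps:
$S = 20$
$w = -3$ ($w = 2 \frac{0 + 3}{-1 - 1} = 2 \frac{3}{-2} = 2 \cdot 3 \left(- \frac{1}{2}\right) = 2 \left(- \frac{3}{2}\right) = -3$)
$n{\left(z \right)} = 5 + \frac{z}{4}$ ($n{\left(z \right)} = \frac{z + 20}{4} = \frac{20 + z}{4} = 5 + \frac{z}{4}$)
$13 \frac{-5 + 6}{4 + 4} + n{\left(w \right)} = 13 \frac{-5 + 6}{4 + 4} + \left(5 + \frac{1}{4} \left(-3\right)\right) = 13 \cdot 1 \cdot \frac{1}{8} + \left(5 - \frac{3}{4}\right) = 13 \cdot 1 \cdot \frac{1}{8} + \frac{17}{4} = 13 \cdot \frac{1}{8} + \frac{17}{4} = \frac{13}{8} + \frac{17}{4} = \frac{47}{8}$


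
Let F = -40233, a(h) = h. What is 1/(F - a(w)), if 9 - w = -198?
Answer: -1/40440 ≈ -2.4728e-5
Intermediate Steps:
w = 207 (w = 9 - 1*(-198) = 9 + 198 = 207)
1/(F - a(w)) = 1/(-40233 - 1*207) = 1/(-40233 - 207) = 1/(-40440) = -1/40440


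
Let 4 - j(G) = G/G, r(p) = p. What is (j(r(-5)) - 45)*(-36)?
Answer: 1512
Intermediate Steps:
j(G) = 3 (j(G) = 4 - G/G = 4 - 1*1 = 4 - 1 = 3)
(j(r(-5)) - 45)*(-36) = (3 - 45)*(-36) = -42*(-36) = 1512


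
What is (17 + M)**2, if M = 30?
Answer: 2209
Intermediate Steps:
(17 + M)**2 = (17 + 30)**2 = 47**2 = 2209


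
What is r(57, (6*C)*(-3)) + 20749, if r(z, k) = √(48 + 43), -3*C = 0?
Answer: 20749 + √91 ≈ 20759.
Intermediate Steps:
C = 0 (C = -⅓*0 = 0)
r(z, k) = √91
r(57, (6*C)*(-3)) + 20749 = √91 + 20749 = 20749 + √91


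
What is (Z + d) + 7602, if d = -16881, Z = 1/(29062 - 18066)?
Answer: -102031883/10996 ≈ -9279.0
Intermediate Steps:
Z = 1/10996 ≈ 9.0942e-5
(Z + d) + 7602 = (1/10996 - 16881) + 7602 = -185623475/10996 + 7602 = -102031883/10996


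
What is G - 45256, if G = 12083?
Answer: -33173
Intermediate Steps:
G - 45256 = 12083 - 45256 = -33173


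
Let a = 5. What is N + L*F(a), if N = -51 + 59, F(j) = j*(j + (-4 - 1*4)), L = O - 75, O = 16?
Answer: 893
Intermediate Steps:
L = -59 (L = 16 - 75 = -59)
F(j) = j*(-8 + j) (F(j) = j*(j + (-4 - 4)) = j*(j - 8) = j*(-8 + j))
N = 8
N + L*F(a) = 8 - 295*(-8 + 5) = 8 - 295*(-3) = 8 - 59*(-15) = 8 + 885 = 893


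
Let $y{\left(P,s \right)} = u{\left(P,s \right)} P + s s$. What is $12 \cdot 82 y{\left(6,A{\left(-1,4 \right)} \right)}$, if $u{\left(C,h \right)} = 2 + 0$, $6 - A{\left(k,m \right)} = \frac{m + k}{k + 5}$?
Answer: $\frac{77859}{2} \approx 38930.0$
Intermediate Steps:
$A{\left(k,m \right)} = 6 - \frac{k + m}{5 + k}$ ($A{\left(k,m \right)} = 6 - \frac{m + k}{k + 5} = 6 - \frac{k + m}{5 + k}$)
$u{\left(C,h \right)} = 2$
$y{\left(P,s \right)} = s^{2} + 2 P$ ($y{\left(P,s \right)} = 2 P + s s = 2 P + s^{2} = s^{2} + 2 P$)
$12 \cdot 82 y{\left(6,A{\left(-1,4 \right)} \right)} = 12 \cdot 82 \left(\left(\frac{30 - 4 + 5 \left(-1\right)}{5 - 1}\right)^{2} + 2 \cdot 6\right) = 984 \left(\left(\frac{30 - 4 - 5}{4}\right)^{2} + 12\right) = 984 \left(\left(\frac{1}{4} \cdot 21\right)^{2} + 12\right) = 984 \left(\left(\frac{21}{4}\right)^{2} + 12\right) = 984 \left(\frac{441}{16} + 12\right) = 984 \cdot \frac{633}{16} = \frac{77859}{2}$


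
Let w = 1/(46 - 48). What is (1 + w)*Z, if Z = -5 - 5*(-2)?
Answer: 5/2 ≈ 2.5000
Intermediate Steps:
Z = 5 (Z = -5 + 10 = 5)
w = -½ (w = 1/(-2) = -½ ≈ -0.50000)
(1 + w)*Z = (1 - ½)*5 = (½)*5 = 5/2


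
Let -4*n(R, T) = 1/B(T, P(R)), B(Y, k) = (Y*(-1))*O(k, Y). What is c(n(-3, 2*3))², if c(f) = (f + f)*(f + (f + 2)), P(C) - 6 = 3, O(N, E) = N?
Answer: 47089/136048896 ≈ 0.00034612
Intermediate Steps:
P(C) = 9 (P(C) = 6 + 3 = 9)
B(Y, k) = -Y*k (B(Y, k) = (Y*(-1))*k = (-Y)*k = -Y*k)
n(R, T) = 1/(36*T) (n(R, T) = -(-1/(9*T))/4 = -(-1)/(36*T) = 1/(36*T))
c(f) = 2*f*(2 + 2*f) (c(f) = (2*f)*(f + (2 + f)) = (2*f)*(2 + 2*f) = 2*f*(2 + 2*f))
c(n(-3, 2*3))² = (4*(1/(36*((2*3))))*(1 + 1/(36*((2*3)))))² = (4*((1/36)/6)*(1 + (1/36)/6))² = (4*((1/36)*(⅙))*(1 + (1/36)*(⅙)))² = (4*(1/216)*(1 + 1/216))² = (4*(1/216)*(217/216))² = (217/11664)² = 47089/136048896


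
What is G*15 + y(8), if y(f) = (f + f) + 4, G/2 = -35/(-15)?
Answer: 90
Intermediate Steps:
G = 14/3 (G = 2*(-35/(-15)) = 2*(-35*(-1/15)) = 2*(7/3) = 14/3 ≈ 4.6667)
y(f) = 4 + 2*f (y(f) = 2*f + 4 = 4 + 2*f)
G*15 + y(8) = (14/3)*15 + (4 + 2*8) = 70 + (4 + 16) = 70 + 20 = 90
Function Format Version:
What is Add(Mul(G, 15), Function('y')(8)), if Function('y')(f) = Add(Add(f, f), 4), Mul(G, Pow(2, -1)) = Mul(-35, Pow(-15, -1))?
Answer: 90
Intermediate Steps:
G = Rational(14, 3) (G = Mul(2, Mul(-35, Pow(-15, -1))) = Mul(2, Mul(-35, Rational(-1, 15))) = Mul(2, Rational(7, 3)) = Rational(14, 3) ≈ 4.6667)
Function('y')(f) = Add(4, Mul(2, f)) (Function('y')(f) = Add(Mul(2, f), 4) = Add(4, Mul(2, f)))
Add(Mul(G, 15), Function('y')(8)) = Add(Mul(Rational(14, 3), 15), Add(4, Mul(2, 8))) = Add(70, Add(4, 16)) = Add(70, 20) = 90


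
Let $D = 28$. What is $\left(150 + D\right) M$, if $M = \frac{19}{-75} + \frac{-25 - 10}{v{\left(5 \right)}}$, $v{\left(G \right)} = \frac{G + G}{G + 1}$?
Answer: $- \frac{283732}{75} \approx -3783.1$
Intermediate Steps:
$v{\left(G \right)} = \frac{2 G}{1 + G}$
$M = - \frac{1594}{75}$ ($M = \frac{19}{-75} + \frac{-25 - 10}{2 \cdot 5 \frac{1}{1 + 5}} = 19 \left(- \frac{1}{75}\right) + \frac{-25 - 10}{2 \cdot 5 \cdot \frac{1}{6}} = - \frac{19}{75} - \frac{35}{2 \cdot 5 \cdot \frac{1}{6}} = - \frac{19}{75} - \frac{35}{\frac{5}{3}} = - \frac{19}{75} - 21 = - \frac{1594}{75} \approx -21.253$)
$\left(150 + D\right) M = \left(150 + 28\right) \left(- \frac{1594}{75}\right) = 178 \left(- \frac{1594}{75}\right) = - \frac{283732}{75}$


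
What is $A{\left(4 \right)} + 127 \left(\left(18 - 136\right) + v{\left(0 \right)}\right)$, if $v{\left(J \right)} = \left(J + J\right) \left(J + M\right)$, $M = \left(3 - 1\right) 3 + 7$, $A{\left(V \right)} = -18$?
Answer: $-15004$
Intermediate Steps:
$M = 13$ ($M = 2 \cdot 3 + 7 = 6 + 7 = 13$)
$v{\left(J \right)} = 2 J \left(13 + J\right)$ ($v{\left(J \right)} = \left(J + J\right) \left(J + 13\right) = 2 J \left(13 + J\right)$)
$A{\left(4 \right)} + 127 \left(\left(18 - 136\right) + v{\left(0 \right)}\right) = -18 + 127 \left(\left(18 - 136\right) + 2 \cdot 0 \left(13 + 0\right)\right) = -18 + 127 \left(-118 + 2 \cdot 0 \cdot 13\right) = -18 + 127 \left(-118 + 0\right) = -18 + 127 \left(-118\right) = -18 - 14986 = -15004$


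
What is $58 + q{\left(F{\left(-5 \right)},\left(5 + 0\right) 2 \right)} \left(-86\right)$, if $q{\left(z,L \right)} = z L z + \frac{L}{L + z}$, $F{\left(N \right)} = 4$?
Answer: $- \frac{96344}{7} \approx -13763.0$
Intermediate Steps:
$q{\left(z,L \right)} = L z^{2} + \frac{L}{L + z}$ ($q{\left(z,L \right)} = L z z + \frac{L}{L + z} = L z^{2} + \frac{L}{L + z}$)
$58 + q{\left(F{\left(-5 \right)},\left(5 + 0\right) 2 \right)} \left(-86\right) = 58 + \frac{\left(5 + 0\right) 2 \left(1 + 4^{3} + \left(5 + 0\right) 2 \cdot 4^{2}\right)}{\left(5 + 0\right) 2 + 4} \left(-86\right) = 58 + \frac{5 \cdot 2 \left(1 + 64 + 5 \cdot 2 \cdot 16\right)}{5 \cdot 2 + 4} \left(-86\right) = 58 + \frac{10 \left(1 + 64 + 10 \cdot 16\right)}{10 + 4} \left(-86\right) = 58 + \frac{10 \left(1 + 64 + 160\right)}{14} \left(-86\right) = 58 + 10 \cdot \frac{1}{14} \cdot 225 \left(-86\right) = 58 + \frac{1125}{7} \left(-86\right) = 58 - \frac{96750}{7} = - \frac{96344}{7}$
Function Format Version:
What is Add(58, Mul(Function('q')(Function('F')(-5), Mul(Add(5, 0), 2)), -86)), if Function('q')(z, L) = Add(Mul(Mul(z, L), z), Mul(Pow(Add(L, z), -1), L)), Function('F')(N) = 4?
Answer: Rational(-96344, 7) ≈ -13763.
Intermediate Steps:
Function('q')(z, L) = Add(Mul(L, Pow(z, 2)), Mul(L, Pow(Add(L, z), -1))) (Function('q')(z, L) = Add(Mul(Mul(L, z), z), Mul(L, Pow(Add(L, z), -1))) = Add(Mul(L, Pow(z, 2)), Mul(L, Pow(Add(L, z), -1))))
Add(58, Mul(Function('q')(Function('F')(-5), Mul(Add(5, 0), 2)), -86)) = Add(58, Mul(Mul(Mul(Add(5, 0), 2), Pow(Add(Mul(Add(5, 0), 2), 4), -1), Add(1, Pow(4, 3), Mul(Mul(Add(5, 0), 2), Pow(4, 2)))), -86)) = Add(58, Mul(Mul(Mul(5, 2), Pow(Add(Mul(5, 2), 4), -1), Add(1, 64, Mul(Mul(5, 2), 16))), -86)) = Add(58, Mul(Mul(10, Pow(Add(10, 4), -1), Add(1, 64, Mul(10, 16))), -86)) = Add(58, Mul(Mul(10, Pow(14, -1), Add(1, 64, 160)), -86)) = Add(58, Mul(Mul(10, Rational(1, 14), 225), -86)) = Add(58, Mul(Rational(1125, 7), -86)) = Add(58, Rational(-96750, 7)) = Rational(-96344, 7)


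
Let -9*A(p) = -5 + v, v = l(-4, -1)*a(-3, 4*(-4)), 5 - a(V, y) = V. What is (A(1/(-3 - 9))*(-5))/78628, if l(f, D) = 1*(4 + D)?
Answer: 95/707652 ≈ 0.00013425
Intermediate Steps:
l(f, D) = 4 + D
a(V, y) = 5 - V
v = 24 (v = (4 - 1)*(5 - 1*(-3)) = 3*(5 + 3) = 3*8 = 24)
A(p) = -19/9 (A(p) = -(-5 + 24)/9 = -⅑*19 = -19/9)
(A(1/(-3 - 9))*(-5))/78628 = -19/9*(-5)/78628 = (95/9)*(1/78628) = 95/707652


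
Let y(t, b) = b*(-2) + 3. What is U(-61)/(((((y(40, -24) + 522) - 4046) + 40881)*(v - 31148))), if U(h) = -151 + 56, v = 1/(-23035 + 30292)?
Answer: 137883/1691148607456 ≈ 8.1532e-8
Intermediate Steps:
y(t, b) = 3 - 2*b (y(t, b) = -2*b + 3 = 3 - 2*b)
v = 1/7257 ≈ 0.00013780
U(h) = -95
U(-61)/(((((y(40, -24) + 522) - 4046) + 40881)*(v - 31148))) = -95*1/((1/7257 - 31148)*((((3 - 2*(-24)) + 522) - 4046) + 40881)) = -95*(-7257/(226041035*((((3 + 48) + 522) - 4046) + 40881))) = -95*(-7257/(226041035*(((51 + 522) - 4046) + 40881))) = -95*(-7257/(226041035*((573 - 4046) + 40881))) = -95*(-7257/(226041035*(-3473 + 40881))) = -95/(37408*(-226041035/7257)) = -95/(-8455743037280/7257) = -95*(-7257/8455743037280) = 137883/1691148607456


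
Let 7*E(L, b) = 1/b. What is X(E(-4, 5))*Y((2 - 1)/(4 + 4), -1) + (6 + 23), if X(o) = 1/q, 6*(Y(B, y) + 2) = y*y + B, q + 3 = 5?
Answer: 899/32 ≈ 28.094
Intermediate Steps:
E(L, b) = 1/(7*b)
q = 2 (q = -3 + 5 = 2)
Y(B, y) = -2 + B/6 + y²/6 (Y(B, y) = -2 + (y*y + B)/6 = -2 + (y² + B)/6 = -2 + (B + y²)/6 = -2 + (B/6 + y²/6) = -2 + B/6 + y²/6)
X(o) = ½ (X(o) = 1/2 = ½)
X(E(-4, 5))*Y((2 - 1)/(4 + 4), -1) + (6 + 23) = (-2 + ((2 - 1)/(4 + 4))/6 + (⅙)*(-1)²)/2 + (6 + 23) = (-2 + (1/8)/6 + (⅙)*1)/2 + 29 = (-2 + (1*(⅛))/6 + ⅙)/2 + 29 = (-2 + (⅙)*(⅛) + ⅙)/2 + 29 = (-2 + 1/48 + ⅙)/2 + 29 = (½)*(-29/16) + 29 = -29/32 + 29 = 899/32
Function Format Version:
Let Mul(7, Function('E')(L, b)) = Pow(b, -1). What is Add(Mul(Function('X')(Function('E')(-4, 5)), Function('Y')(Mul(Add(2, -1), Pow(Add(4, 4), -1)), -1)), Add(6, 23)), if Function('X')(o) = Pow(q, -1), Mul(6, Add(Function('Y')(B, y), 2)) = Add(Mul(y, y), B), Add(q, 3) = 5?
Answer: Rational(899, 32) ≈ 28.094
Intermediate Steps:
Function('E')(L, b) = Mul(Rational(1, 7), Pow(b, -1))
q = 2 (q = Add(-3, 5) = 2)
Function('Y')(B, y) = Add(-2, Mul(Rational(1, 6), B), Mul(Rational(1, 6), Pow(y, 2))) (Function('Y')(B, y) = Add(-2, Mul(Rational(1, 6), Add(Mul(y, y), B))) = Add(-2, Mul(Rational(1, 6), Add(Pow(y, 2), B))) = Add(-2, Mul(Rational(1, 6), Add(B, Pow(y, 2)))) = Add(-2, Add(Mul(Rational(1, 6), B), Mul(Rational(1, 6), Pow(y, 2)))) = Add(-2, Mul(Rational(1, 6), B), Mul(Rational(1, 6), Pow(y, 2))))
Function('X')(o) = Rational(1, 2) (Function('X')(o) = Pow(2, -1) = Rational(1, 2))
Add(Mul(Function('X')(Function('E')(-4, 5)), Function('Y')(Mul(Add(2, -1), Pow(Add(4, 4), -1)), -1)), Add(6, 23)) = Add(Mul(Rational(1, 2), Add(-2, Mul(Rational(1, 6), Mul(Add(2, -1), Pow(Add(4, 4), -1))), Mul(Rational(1, 6), Pow(-1, 2)))), Add(6, 23)) = Add(Mul(Rational(1, 2), Add(-2, Mul(Rational(1, 6), Mul(1, Pow(8, -1))), Mul(Rational(1, 6), 1))), 29) = Add(Mul(Rational(1, 2), Add(-2, Mul(Rational(1, 6), Mul(1, Rational(1, 8))), Rational(1, 6))), 29) = Add(Mul(Rational(1, 2), Add(-2, Mul(Rational(1, 6), Rational(1, 8)), Rational(1, 6))), 29) = Add(Mul(Rational(1, 2), Add(-2, Rational(1, 48), Rational(1, 6))), 29) = Add(Mul(Rational(1, 2), Rational(-29, 16)), 29) = Add(Rational(-29, 32), 29) = Rational(899, 32)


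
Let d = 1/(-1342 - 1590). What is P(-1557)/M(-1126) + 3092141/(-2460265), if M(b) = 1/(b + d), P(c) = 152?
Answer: -308653468809663/1803374245 ≈ -1.7115e+5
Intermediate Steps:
d = -1/2932 (d = 1/(-2932) = -1/2932 ≈ -0.00034106)
M(b) = 1/(-1/2932 + b) (M(b) = 1/(b - 1/2932) = 1/(-1/2932 + b))
P(-1557)/M(-1126) + 3092141/(-2460265) = 152/((2932/(-1 + 2932*(-1126)))) + 3092141/(-2460265) = 152/((2932/(-1 - 3301432))) + 3092141*(-1/2460265) = 152/((2932/(-3301433))) - 3092141/2460265 = 152/((2932*(-1/3301433))) - 3092141/2460265 = 152/(-2932/3301433) - 3092141/2460265 = 152*(-3301433/2932) - 3092141/2460265 = -125454454/733 - 3092141/2460265 = -308653468809663/1803374245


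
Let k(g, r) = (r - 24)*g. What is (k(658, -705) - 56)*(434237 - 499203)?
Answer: 31166658908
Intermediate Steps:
k(g, r) = g*(-24 + r) (k(g, r) = (-24 + r)*g = g*(-24 + r))
(k(658, -705) - 56)*(434237 - 499203) = (658*(-24 - 705) - 56)*(434237 - 499203) = (658*(-729) - 56)*(-64966) = (-479682 - 56)*(-64966) = -479738*(-64966) = 31166658908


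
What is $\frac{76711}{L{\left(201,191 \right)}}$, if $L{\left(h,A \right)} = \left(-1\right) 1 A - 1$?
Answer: $- \frac{76711}{192} \approx -399.54$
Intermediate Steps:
$L{\left(h,A \right)} = -1 - A$ ($L{\left(h,A \right)} = - A - 1 = -1 - A$)
$\frac{76711}{L{\left(201,191 \right)}} = \frac{76711}{-1 - 191} = \frac{76711}{-192} = 76711 \left(- \frac{1}{192}\right) = - \frac{76711}{192}$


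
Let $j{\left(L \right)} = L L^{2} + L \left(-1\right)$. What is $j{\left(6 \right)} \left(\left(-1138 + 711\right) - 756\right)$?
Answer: $-248430$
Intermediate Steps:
$j{\left(L \right)} = L^{3} - L$
$j{\left(6 \right)} \left(\left(-1138 + 711\right) - 756\right) = \left(6^{3} - 6\right) \left(\left(-1138 + 711\right) - 756\right) = \left(216 - 6\right) \left(-427 - 756\right) = 210 \left(-427 - 756\right) = 210 \left(-1183\right) = -248430$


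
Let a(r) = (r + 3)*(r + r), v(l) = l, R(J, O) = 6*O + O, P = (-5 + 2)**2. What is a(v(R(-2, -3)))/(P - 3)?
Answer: 126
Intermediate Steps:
P = 9 (P = (-3)**2 = 9)
R(J, O) = 7*O
a(r) = 2*r*(3 + r) (a(r) = (3 + r)*(2*r) = 2*r*(3 + r))
a(v(R(-2, -3)))/(P - 3) = (2*(7*(-3))*(3 + 7*(-3)))/(9 - 3) = (2*(-21)*(3 - 21))/6 = (2*(-21)*(-18))*(1/6) = 756*(1/6) = 126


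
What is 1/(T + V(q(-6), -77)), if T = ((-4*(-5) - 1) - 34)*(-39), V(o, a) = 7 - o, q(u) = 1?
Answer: 1/591 ≈ 0.0016920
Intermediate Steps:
T = 585 (T = ((20 - 1) - 34)*(-39) = (19 - 34)*(-39) = -15*(-39) = 585)
1/(T + V(q(-6), -77)) = 1/(585 + (7 - 1*1)) = 1/(585 + (7 - 1)) = 1/(585 + 6) = 1/591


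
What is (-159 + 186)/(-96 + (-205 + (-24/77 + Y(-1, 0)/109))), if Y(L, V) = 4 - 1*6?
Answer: -8393/93669 ≈ -0.089603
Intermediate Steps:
Y(L, V) = -2 (Y(L, V) = 4 - 6 = -2)
(-159 + 186)/(-96 + (-205 + (-24/77 + Y(-1, 0)/109))) = (-159 + 186)/(-96 + (-205 + (-24/77 - 2/109))) = 27/(-96 + (-205 + (-24*1/77 - 2*1/109))) = 27/(-96 + (-205 + (-24/77 - 2/109))) = 27/(-96 + (-205 - 2770/8393)) = 27/(-96 - 1723335/8393) = 27/(-2529063/8393) = 27*(-8393/2529063) = -8393/93669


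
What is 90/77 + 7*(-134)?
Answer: -72136/77 ≈ -936.83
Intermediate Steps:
90/77 + 7*(-134) = 90*(1/77) - 938 = 90/77 - 938 = -72136/77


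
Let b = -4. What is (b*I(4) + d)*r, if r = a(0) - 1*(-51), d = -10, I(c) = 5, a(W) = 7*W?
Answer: -1530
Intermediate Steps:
r = 51 (r = 7*0 - 1*(-51) = 0 + 51 = 51)
(b*I(4) + d)*r = (-4*5 - 10)*51 = (-20 - 10)*51 = -30*51 = -1530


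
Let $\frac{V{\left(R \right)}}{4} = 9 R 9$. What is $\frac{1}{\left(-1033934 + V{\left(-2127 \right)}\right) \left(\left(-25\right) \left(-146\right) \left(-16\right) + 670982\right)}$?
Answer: $- \frac{1}{1055529017724} \approx -9.4739 \cdot 10^{-13}$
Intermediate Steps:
$V{\left(R \right)} = 324 R$ ($V{\left(R \right)} = 4 \cdot 9 R 9 = 4 \cdot 81 R = 324 R$)
$\frac{1}{\left(-1033934 + V{\left(-2127 \right)}\right) \left(\left(-25\right) \left(-146\right) \left(-16\right) + 670982\right)} = \frac{1}{\left(-1033934 + 324 \left(-2127\right)\right) \left(\left(-25\right) \left(-146\right) \left(-16\right) + 670982\right)} = \frac{1}{\left(-1033934 - 689148\right) \left(3650 \left(-16\right) + 670982\right)} = \frac{1}{\left(-1723082\right) \left(-58400 + 670982\right)} = \frac{1}{\left(-1723082\right) 612582} = \frac{1}{-1055529017724} = - \frac{1}{1055529017724}$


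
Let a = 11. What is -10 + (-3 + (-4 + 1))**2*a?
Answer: 386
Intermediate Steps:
-10 + (-3 + (-4 + 1))**2*a = -10 + (-3 + (-4 + 1))**2*11 = -10 + (-3 - 3)**2*11 = -10 + (-6)**2*11 = -10 + 36*11 = -10 + 396 = 386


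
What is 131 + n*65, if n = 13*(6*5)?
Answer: 25481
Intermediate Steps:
n = 390 (n = 13*30 = 390)
131 + n*65 = 131 + 390*65 = 131 + 25350 = 25481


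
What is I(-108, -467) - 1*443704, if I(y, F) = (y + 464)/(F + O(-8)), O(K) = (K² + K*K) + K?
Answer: -153965644/347 ≈ -4.4371e+5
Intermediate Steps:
O(K) = K + 2*K² (O(K) = (K² + K²) + K = 2*K² + K = K + 2*K²)
I(y, F) = (464 + y)/(120 + F) (I(y, F) = (y + 464)/(F - 8*(1 + 2*(-8))) = (464 + y)/(F - 8*(1 - 16)) = (464 + y)/(F - 8*(-15)) = (464 + y)/(F + 120) = (464 + y)/(120 + F))
I(-108, -467) - 1*443704 = (464 - 108)/(120 - 467) - 1*443704 = 356/(-347) - 443704 = -1/347*356 - 443704 = -356/347 - 443704 = -153965644/347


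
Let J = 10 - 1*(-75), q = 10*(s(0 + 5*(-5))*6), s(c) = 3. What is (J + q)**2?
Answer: 70225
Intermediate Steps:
q = 180 (q = 10*(3*6) = 10*18 = 180)
J = 85 (J = 10 + 75 = 85)
(J + q)**2 = (85 + 180)**2 = 265**2 = 70225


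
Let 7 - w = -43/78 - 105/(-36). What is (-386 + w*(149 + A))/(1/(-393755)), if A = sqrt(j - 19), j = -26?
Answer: -6235897935/52 - 284684865*I*sqrt(5)/52 ≈ -1.1992e+8 - 1.2242e+7*I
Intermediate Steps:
w = 241/52 (w = 7 - (-43/78 - 105/(-36)) = 7 - (-43*1/78 - 105*(-1/36)) = 7 - (-43/78 + 35/12) = 7 - 1*123/52 = 7 - 123/52 = 241/52 ≈ 4.6346)
A = 3*I*sqrt(5) (A = sqrt(-26 - 19) = sqrt(-45) = 3*I*sqrt(5) ≈ 6.7082*I)
(-386 + w*(149 + A))/(1/(-393755)) = (-386 + 241*(149 + 3*I*sqrt(5))/52)/(1/(-393755)) = (-386 + (35909/52 + 723*I*sqrt(5)/52))/(-1/393755) = (15837/52 + 723*I*sqrt(5)/52)*(-393755) = -6235897935/52 - 284684865*I*sqrt(5)/52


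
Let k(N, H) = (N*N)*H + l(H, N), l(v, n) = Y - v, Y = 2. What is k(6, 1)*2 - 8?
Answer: 66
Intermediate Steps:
l(v, n) = 2 - v
k(N, H) = 2 - H + H*N² (k(N, H) = (N*N)*H + (2 - H) = N²*H + (2 - H) = H*N² + (2 - H) = 2 - H + H*N²)
k(6, 1)*2 - 8 = (2 - 1*1 + 1*6²)*2 - 8 = (2 - 1 + 1*36)*2 - 8 = (2 - 1 + 36)*2 - 8 = 37*2 - 8 = 74 - 8 = 66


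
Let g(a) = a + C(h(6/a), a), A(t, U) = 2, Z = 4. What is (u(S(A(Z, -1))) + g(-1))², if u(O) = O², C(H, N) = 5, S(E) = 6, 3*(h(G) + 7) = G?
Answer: 1600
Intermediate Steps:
h(G) = -7 + G/3
g(a) = 5 + a (g(a) = a + 5 = 5 + a)
(u(S(A(Z, -1))) + g(-1))² = (6² + (5 - 1))² = (36 + 4)² = 40² = 1600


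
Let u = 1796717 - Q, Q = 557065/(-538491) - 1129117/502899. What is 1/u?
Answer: 30089620601/54062631542564015 ≈ 5.5657e-7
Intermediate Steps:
Q = -98685197098/30089620601 (Q = 557065*(-1/538491) - 1129117*1/502899 = -557065/538491 - 1129117/502899 = -98685197098/30089620601 ≈ -3.2797)
u = 54062631542564015/30089620601 (u = 1796717 - 1*(-98685197098/30089620601) = 1796717 + 98685197098/30089620601 = 54062631542564015/30089620601 ≈ 1.7967e+6)
1/u = 1/(54062631542564015/30089620601) = 30089620601/54062631542564015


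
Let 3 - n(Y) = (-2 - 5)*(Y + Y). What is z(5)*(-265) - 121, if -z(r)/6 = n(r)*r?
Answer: 580229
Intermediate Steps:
n(Y) = 3 + 14*Y (n(Y) = 3 - (-2 - 5)*(Y + Y) = 3 - (-7)*2*Y = 3 - (-14)*Y = 3 + 14*Y)
z(r) = -6*r*(3 + 14*r) (z(r) = -6*(3 + 14*r)*r = -6*r*(3 + 14*r))
z(5)*(-265) - 121 = -6*5*(3 + 14*5)*(-265) - 121 = -6*5*(3 + 70)*(-265) - 121 = -6*5*73*(-265) - 121 = -2190*(-265) - 121 = 580350 - 121 = 580229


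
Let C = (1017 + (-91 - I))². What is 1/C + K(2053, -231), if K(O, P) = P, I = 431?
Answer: -56600774/245025 ≈ -231.00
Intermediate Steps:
C = 245025 (C = (1017 + (-91 - 1*431))² = (1017 + (-91 - 431))² = (1017 - 522)² = 495² = 245025)
1/C + K(2053, -231) = 1/245025 - 231 = -56600774/245025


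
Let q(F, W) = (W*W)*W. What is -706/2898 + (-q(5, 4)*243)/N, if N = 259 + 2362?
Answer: -23460061/3797829 ≈ -6.1772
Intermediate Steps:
N = 2621
q(F, W) = W**3 (q(F, W) = W**2*W = W**3)
-706/2898 + (-q(5, 4)*243)/N = -706/2898 + (-1*4**3*243)/2621 = -706*1/2898 + (-1*64*243)*(1/2621) = -353/1449 - 64*243*(1/2621) = -353/1449 - 15552*1/2621 = -353/1449 - 15552/2621 = -23460061/3797829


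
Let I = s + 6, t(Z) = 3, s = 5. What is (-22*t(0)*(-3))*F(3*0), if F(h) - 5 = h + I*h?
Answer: 990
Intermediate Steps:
I = 11 (I = 5 + 6 = 11)
F(h) = 5 + 12*h (F(h) = 5 + (h + 11*h) = 5 + 12*h)
(-22*t(0)*(-3))*F(3*0) = (-66*(-3))*(5 + 12*(3*0)) = (-22*(-9))*(5 + 12*0) = 198*(5 + 0) = 198*5 = 990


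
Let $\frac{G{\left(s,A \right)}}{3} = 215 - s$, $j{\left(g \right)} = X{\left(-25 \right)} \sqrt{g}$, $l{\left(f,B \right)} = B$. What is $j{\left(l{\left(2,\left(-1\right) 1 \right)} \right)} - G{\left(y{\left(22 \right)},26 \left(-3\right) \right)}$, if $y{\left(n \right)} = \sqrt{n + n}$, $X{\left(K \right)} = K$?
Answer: $-645 - 25 i + 6 \sqrt{11} \approx -625.1 - 25.0 i$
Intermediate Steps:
$j{\left(g \right)} = - 25 \sqrt{g}$
$y{\left(n \right)} = \sqrt{2} \sqrt{n}$ ($y{\left(n \right)} = \sqrt{2 n} = \sqrt{2} \sqrt{n}$)
$G{\left(s,A \right)} = 645 - 3 s$ ($G{\left(s,A \right)} = 3 \left(215 - s\right) = 645 - 3 s$)
$j{\left(l{\left(2,\left(-1\right) 1 \right)} \right)} - G{\left(y{\left(22 \right)},26 \left(-3\right) \right)} = - 25 \sqrt{\left(-1\right) 1} - \left(645 - 3 \sqrt{2} \sqrt{22}\right) = - 25 \sqrt{-1} - \left(645 - 3 \cdot 2 \sqrt{11}\right) = - 25 i - \left(645 - 6 \sqrt{11}\right) = -645 - 25 i + 6 \sqrt{11}$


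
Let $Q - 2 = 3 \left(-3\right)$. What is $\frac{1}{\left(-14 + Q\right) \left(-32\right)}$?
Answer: $\frac{1}{672} \approx 0.0014881$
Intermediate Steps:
$Q = -7$ ($Q = 2 + 3 \left(-3\right) = 2 - 9 = -7$)
$\frac{1}{\left(-14 + Q\right) \left(-32\right)} = \frac{1}{\left(-14 - 7\right) \left(-32\right)} = \frac{1}{\left(-21\right) \left(-32\right)} = \frac{1}{672}$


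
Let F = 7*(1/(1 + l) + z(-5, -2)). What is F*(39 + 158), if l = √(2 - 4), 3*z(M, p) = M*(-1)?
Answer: 2758 - 1379*I*√2/3 ≈ 2758.0 - 650.07*I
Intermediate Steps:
z(M, p) = -M/3 (z(M, p) = (M*(-1))/3 = (-M)/3 = -M/3)
l = I*√2 (l = √(-2) = I*√2 ≈ 1.4142*I)
F = 35/3 + 7/(1 + I*√2) (F = 7*(1/(1 + I*√2) - ⅓*(-5)) = 7*(1/(1 + I*√2) + 5/3) = 7*(5/3 + 1/(1 + I*√2)) = 35/3 + 7/(1 + I*√2) ≈ 14.0 - 3.2998*I)
F*(39 + 158) = (14 - 7*I*√2/3)*(39 + 158) = (14 - 7*I*√2/3)*197 = 2758 - 1379*I*√2/3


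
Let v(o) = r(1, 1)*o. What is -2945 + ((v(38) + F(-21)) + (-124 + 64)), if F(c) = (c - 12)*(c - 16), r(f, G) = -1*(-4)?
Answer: -1632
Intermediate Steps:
r(f, G) = 4
F(c) = (-16 + c)*(-12 + c) (F(c) = (-12 + c)*(-16 + c) = (-16 + c)*(-12 + c))
v(o) = 4*o
-2945 + ((v(38) + F(-21)) + (-124 + 64)) = -2945 + ((4*38 + (192 + (-21)² - 28*(-21))) + (-124 + 64)) = -2945 + ((152 + (192 + 441 + 588)) - 60) = -2945 + ((152 + 1221) - 60) = -2945 + (1373 - 60) = -2945 + 1313 = -1632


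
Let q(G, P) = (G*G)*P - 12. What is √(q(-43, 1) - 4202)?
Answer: I*√2365 ≈ 48.631*I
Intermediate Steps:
q(G, P) = -12 + P*G² (q(G, P) = G²*P - 12 = P*G² - 12 = -12 + P*G²)
√(q(-43, 1) - 4202) = √((-12 + 1*(-43)²) - 4202) = √((-12 + 1*1849) - 4202) = √((-12 + 1849) - 4202) = √(1837 - 4202) = √(-2365) = I*√2365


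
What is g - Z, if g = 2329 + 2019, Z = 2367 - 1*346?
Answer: 2327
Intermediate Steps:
Z = 2021 (Z = 2367 - 346 = 2021)
g = 4348
g - Z = 4348 - 1*2021 = 4348 - 2021 = 2327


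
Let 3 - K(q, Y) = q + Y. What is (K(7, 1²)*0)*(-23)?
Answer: 0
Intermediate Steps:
K(q, Y) = 3 - Y - q (K(q, Y) = 3 - (q + Y) = 3 - (Y + q) = 3 + (-Y - q) = 3 - Y - q)
(K(7, 1²)*0)*(-23) = ((3 - 1*1² - 1*7)*0)*(-23) = ((3 - 1*1 - 7)*0)*(-23) = ((3 - 1 - 7)*0)*(-23) = -5*0*(-23) = 0*(-23) = 0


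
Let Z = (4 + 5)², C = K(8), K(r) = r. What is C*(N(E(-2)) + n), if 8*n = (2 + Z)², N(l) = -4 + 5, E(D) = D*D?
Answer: 6897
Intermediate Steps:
E(D) = D²
C = 8
Z = 81 (Z = 9² = 81)
N(l) = 1
n = 6889/8 (n = (2 + 81)²/8 = (⅛)*83² = (⅛)*6889 = 6889/8 ≈ 861.13)
C*(N(E(-2)) + n) = 8*(1 + 6889/8) = 8*(6897/8) = 6897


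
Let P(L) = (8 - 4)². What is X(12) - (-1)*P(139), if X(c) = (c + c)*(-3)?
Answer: -56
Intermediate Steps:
X(c) = -6*c (X(c) = (2*c)*(-3) = -6*c)
P(L) = 16 (P(L) = 4² = 16)
X(12) - (-1)*P(139) = -6*12 - (-1)*16 = -72 - 1*(-16) = -72 + 16 = -56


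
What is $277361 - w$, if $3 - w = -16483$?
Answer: $260875$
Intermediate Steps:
$w = 16486$ ($w = 3 - -16483 = 3 + 16483 = 16486$)
$277361 - w = 277361 - 16486 = 260875$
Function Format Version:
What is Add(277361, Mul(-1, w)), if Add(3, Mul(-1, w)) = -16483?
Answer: 260875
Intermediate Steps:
w = 16486 (w = Add(3, Mul(-1, -16483)) = Add(3, 16483) = 16486)
Add(277361, Mul(-1, w)) = Add(277361, Mul(-1, 16486)) = Add(277361, -16486) = 260875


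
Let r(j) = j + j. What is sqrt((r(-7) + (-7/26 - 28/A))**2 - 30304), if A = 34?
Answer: I*sqrt(5875808415)/442 ≈ 173.43*I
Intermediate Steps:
r(j) = 2*j
sqrt((r(-7) + (-7/26 - 28/A))**2 - 30304) = sqrt((2*(-7) + (-7/26 - 28/34))**2 - 30304) = sqrt((-14 + (-7*1/26 - 28*1/34))**2 - 30304) = sqrt((-14 + (-7/26 - 14/17))**2 - 30304) = sqrt((-14 - 483/442)**2 - 30304) = sqrt((-6671/442)**2 - 30304) = sqrt(44502241/195364 - 30304) = sqrt(-5875808415/195364) = I*sqrt(5875808415)/442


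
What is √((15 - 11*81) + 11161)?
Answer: 11*√85 ≈ 101.42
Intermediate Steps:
√((15 - 11*81) + 11161) = √((15 - 891) + 11161) = √(-876 + 11161) = √10285 = 11*√85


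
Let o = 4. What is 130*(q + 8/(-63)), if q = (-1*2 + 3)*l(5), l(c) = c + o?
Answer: 72670/63 ≈ 1153.5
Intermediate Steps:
l(c) = 4 + c (l(c) = c + 4 = 4 + c)
q = 9 (q = (-1*2 + 3)*(4 + 5) = (-2 + 3)*9 = 1*9 = 9)
130*(q + 8/(-63)) = 130*(9 + 8/(-63)) = 130*(9 + 8*(-1/63)) = 130*(9 - 8/63) = 130*(559/63) = 72670/63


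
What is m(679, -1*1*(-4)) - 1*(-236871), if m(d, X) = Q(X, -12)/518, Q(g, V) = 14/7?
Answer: 61349590/259 ≈ 2.3687e+5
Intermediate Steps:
Q(g, V) = 2 (Q(g, V) = 14*(⅐) = 2)
m(d, X) = 1/259 (m(d, X) = 2/518 = 2*(1/518) = 1/259)
m(679, -1*1*(-4)) - 1*(-236871) = 1/259 - 1*(-236871) = 1/259 + 236871 = 61349590/259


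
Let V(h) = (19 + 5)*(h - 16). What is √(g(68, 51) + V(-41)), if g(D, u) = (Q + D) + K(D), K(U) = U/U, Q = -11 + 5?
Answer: 3*I*√145 ≈ 36.125*I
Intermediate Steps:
Q = -6
K(U) = 1
g(D, u) = -5 + D (g(D, u) = (-6 + D) + 1 = -5 + D)
V(h) = -384 + 24*h (V(h) = 24*(-16 + h) = -384 + 24*h)
√(g(68, 51) + V(-41)) = √((-5 + 68) + (-384 + 24*(-41))) = √(63 + (-384 - 984)) = √(63 - 1368) = √(-1305) = 3*I*√145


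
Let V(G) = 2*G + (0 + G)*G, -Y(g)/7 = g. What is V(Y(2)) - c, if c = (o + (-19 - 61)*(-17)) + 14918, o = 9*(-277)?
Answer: -13617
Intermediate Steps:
Y(g) = -7*g
o = -2493
V(G) = G² + 2*G (V(G) = 2*G + G*G = 2*G + G² = G² + 2*G)
c = 13785 (c = (-2493 + (-19 - 61)*(-17)) + 14918 = (-2493 - 80*(-17)) + 14918 = (-2493 + 1360) + 14918 = -1133 + 14918 = 13785)
V(Y(2)) - c = (-7*2)*(2 - 7*2) - 1*13785 = -14*(2 - 14) - 13785 = -14*(-12) - 13785 = 168 - 13785 = -13617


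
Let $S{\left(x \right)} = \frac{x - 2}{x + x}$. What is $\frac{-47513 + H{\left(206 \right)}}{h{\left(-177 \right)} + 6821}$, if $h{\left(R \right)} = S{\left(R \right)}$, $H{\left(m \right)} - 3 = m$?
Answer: $- \frac{16745616}{2414813} \approx -6.9345$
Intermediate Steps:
$H{\left(m \right)} = 3 + m$
$S{\left(x \right)} = \frac{-2 + x}{2 x}$
$h{\left(R \right)} = \frac{-2 + R}{2 R}$
$\frac{-47513 + H{\left(206 \right)}}{h{\left(-177 \right)} + 6821} = \frac{-47513 + \left(3 + 206\right)}{\frac{-2 - 177}{2 \left(-177\right)} + 6821} = \frac{-47513 + 209}{\frac{1}{2} \left(- \frac{1}{177}\right) \left(-179\right) + 6821} = - \frac{47304}{\frac{179}{354} + 6821} = - \frac{47304}{\frac{2414813}{354}} = \left(-47304\right) \frac{354}{2414813} = - \frac{16745616}{2414813}$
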